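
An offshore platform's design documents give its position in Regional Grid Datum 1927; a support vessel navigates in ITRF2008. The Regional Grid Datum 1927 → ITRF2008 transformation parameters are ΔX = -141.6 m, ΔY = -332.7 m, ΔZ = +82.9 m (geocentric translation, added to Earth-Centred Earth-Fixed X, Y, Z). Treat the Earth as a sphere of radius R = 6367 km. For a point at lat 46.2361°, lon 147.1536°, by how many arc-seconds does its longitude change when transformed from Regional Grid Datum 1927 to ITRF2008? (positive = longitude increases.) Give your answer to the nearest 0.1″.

sin φ = 0.722196, cos φ = 0.691688, sin λ = 0.542389, cos λ = -0.840128.
East component: ΔE = −sin λ·ΔX + cos λ·ΔY = −(0.542389)(-141.6) + (-0.840128)(-332.7) = 356.31 m.
1° of latitude spans πR/180 = 111125 m; at latitude φ, 1° of longitude spans that × cos φ = 76863.9 m, so Δλ = 356.31 / 76863.9 × 3600 = 16.688″.

Δλ = 16.7″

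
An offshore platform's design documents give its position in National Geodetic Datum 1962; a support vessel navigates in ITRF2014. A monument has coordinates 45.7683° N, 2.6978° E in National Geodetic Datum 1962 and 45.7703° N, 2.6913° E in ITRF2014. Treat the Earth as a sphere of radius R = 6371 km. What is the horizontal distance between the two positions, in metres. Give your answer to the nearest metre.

Δφ = 45.7703° − 45.7683° = +0.0020°; Δλ = 2.6913° − 2.6978° = -0.0065°.
1° along a meridian = πR/180 = 111195 m.
ΔN = Δφ × 111195 = 222.4 m; ΔE = Δλ × 111195 × cos(45.7683°) = -0.0065 × 111195 × 0.697562 = -504.2 m.
Distance = √(ΔE² + ΔN²) = √((-504.2)² + 222.4²) = 551.0 m.

551 m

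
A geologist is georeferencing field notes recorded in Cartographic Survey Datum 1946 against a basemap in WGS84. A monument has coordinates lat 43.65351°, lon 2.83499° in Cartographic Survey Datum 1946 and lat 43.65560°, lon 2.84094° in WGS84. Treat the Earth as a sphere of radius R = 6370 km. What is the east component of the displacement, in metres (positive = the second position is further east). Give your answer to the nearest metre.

ΔE = 479 m

Δφ = 43.65560° − 43.65351° = +0.00209°; Δλ = 2.84094° − 2.83499° = +0.00595°.
1° along a meridian = πR/180 = 111177 m.
ΔN = Δφ × 111177 = 232.4 m; ΔE = Δλ × 111177 × cos(43.65351°) = +0.00595 × 111177 × 0.723527 = 478.6 m.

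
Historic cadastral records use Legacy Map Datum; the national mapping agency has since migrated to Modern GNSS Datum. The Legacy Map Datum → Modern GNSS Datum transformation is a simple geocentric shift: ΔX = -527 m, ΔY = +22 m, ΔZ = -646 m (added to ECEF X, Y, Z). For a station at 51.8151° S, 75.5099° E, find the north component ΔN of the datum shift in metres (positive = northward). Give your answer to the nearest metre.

The local north axis is (−sin φ cos λ, −sin φ sin λ, cos φ), giving ΔN = -103.646 + 16.742 − 399.358 = -486.26 m.

ΔN = -486 m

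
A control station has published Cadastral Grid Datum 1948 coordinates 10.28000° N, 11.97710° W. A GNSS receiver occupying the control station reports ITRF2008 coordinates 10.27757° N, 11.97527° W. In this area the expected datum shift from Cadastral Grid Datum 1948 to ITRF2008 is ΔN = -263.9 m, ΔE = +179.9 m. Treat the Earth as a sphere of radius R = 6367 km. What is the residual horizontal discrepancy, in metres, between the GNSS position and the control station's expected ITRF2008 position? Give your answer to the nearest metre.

21 m

Observed coordinate differences: Δφ = -0.00243°, Δλ = +0.00183°.
Converting to metres (1° lat = 111125 m, cos φ = 0.983947): observed ΔN = -270.0 m, observed ΔE = 200.1 m.
Subtracting the expected shift leaves a residual of -270.0 − (-263.9) = -6.1 m north and 200.1 − (179.9) = 20.2 m east.
Residual distance = √((-6.1)² + 20.2²) = 21.1 m.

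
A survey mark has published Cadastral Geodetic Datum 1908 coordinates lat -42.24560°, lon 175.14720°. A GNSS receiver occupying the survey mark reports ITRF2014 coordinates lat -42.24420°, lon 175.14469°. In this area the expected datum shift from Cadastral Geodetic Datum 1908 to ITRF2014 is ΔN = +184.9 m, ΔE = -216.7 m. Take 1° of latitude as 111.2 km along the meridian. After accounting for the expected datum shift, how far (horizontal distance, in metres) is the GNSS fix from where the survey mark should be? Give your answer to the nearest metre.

31 m

Observed coordinate differences: Δφ = +0.00140°, Δλ = -0.00251°.
Converting to metres (1° lat = 111200 m, cos φ = 0.740270): observed ΔN = 155.7 m, observed ΔE = -206.6 m.
Subtracting the expected shift leaves a residual of 155.7 − (184.9) = -29.2 m north and -206.6 − (-216.7) = 10.1 m east.
Residual distance = √((-29.2)² + 10.1²) = 30.9 m.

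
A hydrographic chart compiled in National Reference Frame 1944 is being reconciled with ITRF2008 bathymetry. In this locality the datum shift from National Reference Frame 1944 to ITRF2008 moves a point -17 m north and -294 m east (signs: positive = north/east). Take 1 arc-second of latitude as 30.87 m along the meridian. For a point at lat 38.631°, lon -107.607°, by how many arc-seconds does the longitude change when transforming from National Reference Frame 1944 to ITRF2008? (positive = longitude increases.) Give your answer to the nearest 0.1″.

Δλ = -12.2″

At latitude 38.631°, cos φ = 0.781183.
1″ of longitude at this latitude = 30.87 × cos φ = 24.1151 m, so Δλ = -294.0 / 24.1151 = -12.192″.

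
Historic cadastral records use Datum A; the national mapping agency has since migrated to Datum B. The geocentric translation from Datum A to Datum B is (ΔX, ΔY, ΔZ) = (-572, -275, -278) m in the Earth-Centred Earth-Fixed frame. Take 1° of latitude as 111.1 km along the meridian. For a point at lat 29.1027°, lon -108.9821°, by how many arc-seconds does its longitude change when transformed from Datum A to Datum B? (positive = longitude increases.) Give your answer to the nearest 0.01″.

sin φ = 0.486377, cos φ = 0.873749, sin λ = -0.945620, cos λ = -0.325273.
East component: ΔE = −sin λ·ΔX + cos λ·ΔY = −(-0.945620)(-572) + (-0.325273)(-275) = -451.44 m.
1° of latitude spans 111100 m; at latitude φ, 1° of longitude spans that × cos φ = 97073.5 m, so Δλ = -451.44 / 97073.5 × 3600 = -16.742″.

Δλ = -16.74″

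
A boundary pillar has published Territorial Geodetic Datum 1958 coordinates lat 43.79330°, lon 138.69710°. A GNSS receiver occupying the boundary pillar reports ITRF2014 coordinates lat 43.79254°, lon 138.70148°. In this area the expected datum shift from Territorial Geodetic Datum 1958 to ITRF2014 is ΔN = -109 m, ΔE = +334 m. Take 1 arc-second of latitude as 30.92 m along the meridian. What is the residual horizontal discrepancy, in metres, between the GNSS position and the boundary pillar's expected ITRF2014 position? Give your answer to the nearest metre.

Observed coordinate differences: Δφ = -0.00076°, Δλ = +0.00438°.
Converting to metres (1° lat = 111312 m, cos φ = 0.721841): observed ΔN = -84.6 m, observed ΔE = 351.9 m.
Subtracting the expected shift leaves a residual of -84.6 − (-109) = 24.4 m north and 351.9 − (334) = 17.9 m east.
Residual distance = √(24.4² + 17.9²) = 30.3 m.

30 m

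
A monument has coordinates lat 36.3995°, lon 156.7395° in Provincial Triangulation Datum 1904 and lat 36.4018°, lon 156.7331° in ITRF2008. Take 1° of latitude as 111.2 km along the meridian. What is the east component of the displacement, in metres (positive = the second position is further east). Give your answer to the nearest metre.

ΔE = -573 m

Δφ = 36.4018° − 36.3995° = +0.0023°; Δλ = 156.7331° − 156.7395° = -0.0064°.
ΔN = Δφ × 111200 = 255.8 m; ΔE = Δλ × 111200 × cos(36.3995°) = -0.0064 × 111200 × 0.804899 = -572.8 m.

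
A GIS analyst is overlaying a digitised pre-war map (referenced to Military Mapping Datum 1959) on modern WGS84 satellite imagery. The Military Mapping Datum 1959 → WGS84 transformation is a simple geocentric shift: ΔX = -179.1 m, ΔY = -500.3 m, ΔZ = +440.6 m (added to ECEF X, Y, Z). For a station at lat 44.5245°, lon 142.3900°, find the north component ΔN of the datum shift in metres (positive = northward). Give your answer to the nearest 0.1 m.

ΔN = 428.7 m

At φ = 44.5245°, λ = 142.3900°: sin φ = 0.701214, cos φ = 0.712951, sin λ = 0.610283, cos λ = -0.792183.
ΔN = −sin φ cos λ·ΔX − sin φ sin λ·ΔY + cos φ·ΔZ = −(0.701214)(-0.792183)(-179.1) − (0.701214)(0.610283)(-500.3) + (0.712951)(440.6) = 428.74 m.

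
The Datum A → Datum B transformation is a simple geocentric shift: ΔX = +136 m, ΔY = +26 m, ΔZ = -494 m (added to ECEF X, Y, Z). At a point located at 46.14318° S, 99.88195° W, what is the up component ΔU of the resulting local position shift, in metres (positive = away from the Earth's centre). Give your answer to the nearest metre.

The local up (radial) axis is (cos φ cos λ, cos φ sin λ, sin φ), giving ΔU = -16.171 − 17.747 + 356.210 = 322.29 m.

ΔU = 322 m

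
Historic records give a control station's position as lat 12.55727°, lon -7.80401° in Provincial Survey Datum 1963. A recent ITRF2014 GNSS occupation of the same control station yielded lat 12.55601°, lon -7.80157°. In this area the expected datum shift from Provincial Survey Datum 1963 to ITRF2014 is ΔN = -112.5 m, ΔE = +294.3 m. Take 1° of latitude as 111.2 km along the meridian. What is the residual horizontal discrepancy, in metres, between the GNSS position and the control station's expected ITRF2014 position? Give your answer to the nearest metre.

40 m

Observed coordinate differences: Δφ = -0.00126°, Δλ = +0.00244°.
Converting to metres (1° lat = 111200 m, cos φ = 0.976079): observed ΔN = -140.1 m, observed ΔE = 264.8 m.
Subtracting the expected shift leaves a residual of -140.1 − (-112.5) = -27.6 m north and 264.8 − (294.3) = -29.5 m east.
Residual distance = √((-27.6)² + (-29.5)²) = 40.4 m.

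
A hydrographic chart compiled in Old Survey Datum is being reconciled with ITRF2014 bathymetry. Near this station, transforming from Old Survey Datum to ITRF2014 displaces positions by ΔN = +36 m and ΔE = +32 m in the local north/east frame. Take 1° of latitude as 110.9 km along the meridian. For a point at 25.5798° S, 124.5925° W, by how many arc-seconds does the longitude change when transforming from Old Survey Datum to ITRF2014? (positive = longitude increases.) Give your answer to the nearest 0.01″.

Δλ = 1.15″

At latitude -25.5798°, cos φ = 0.901985.
1° of longitude at this latitude = 110.9 × cos φ = 100.03 km, so Δλ = 32.0 / 100030.1 = 0.0003199° = 1.152″.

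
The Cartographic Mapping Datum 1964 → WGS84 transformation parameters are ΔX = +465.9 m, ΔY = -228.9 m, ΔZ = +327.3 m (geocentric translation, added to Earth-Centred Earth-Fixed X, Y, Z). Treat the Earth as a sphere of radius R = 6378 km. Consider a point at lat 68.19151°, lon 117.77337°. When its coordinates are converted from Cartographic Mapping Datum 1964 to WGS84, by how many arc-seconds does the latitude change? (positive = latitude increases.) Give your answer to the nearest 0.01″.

Δφ = 16.53″

sin φ = 0.928431, cos φ = 0.371505, sin λ = 0.884798, cos λ = -0.465975.
North component: ΔN = −sin φ cos λ·ΔX − sin φ sin λ·ΔY + cos φ·ΔZ = −(0.928431)(-0.465975)(465.9) − (0.928431)(0.884798)(-228.9) + (0.371505)(327.3) = 511.19 m.
1° of latitude spans πR/180 = 111317 m, so Δφ = 511.19 / 111317 × 3600 = 16.532″.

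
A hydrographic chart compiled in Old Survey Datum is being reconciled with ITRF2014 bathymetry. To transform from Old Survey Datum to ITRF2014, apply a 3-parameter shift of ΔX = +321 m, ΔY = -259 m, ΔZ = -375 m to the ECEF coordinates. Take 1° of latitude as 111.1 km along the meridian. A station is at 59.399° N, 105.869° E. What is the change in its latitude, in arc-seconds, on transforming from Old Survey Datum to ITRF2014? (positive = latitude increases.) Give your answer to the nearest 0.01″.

sin φ = 0.860733, cos φ = 0.509056, sin λ = 0.961889, cos λ = -0.273439.
North component: ΔN = −sin φ cos λ·ΔX − sin φ sin λ·ΔY + cos φ·ΔZ = −(0.860733)(-0.273439)(321) − (0.860733)(0.961889)(-259) + (0.509056)(-375) = 99.09 m.
1° of latitude spans 111100 m, so Δφ = 99.09 / 111100 × 3600 = 3.211″.

Δφ = 3.21″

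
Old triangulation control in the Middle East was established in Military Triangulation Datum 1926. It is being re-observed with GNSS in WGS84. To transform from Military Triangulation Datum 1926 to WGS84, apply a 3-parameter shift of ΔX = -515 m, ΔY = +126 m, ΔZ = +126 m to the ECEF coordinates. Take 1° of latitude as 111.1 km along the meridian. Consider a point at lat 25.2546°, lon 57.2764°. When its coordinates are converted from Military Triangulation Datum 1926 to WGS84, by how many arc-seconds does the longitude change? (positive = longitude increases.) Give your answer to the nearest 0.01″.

sin φ = 0.426641, cos φ = 0.904421, sin λ = 0.841288, cos λ = 0.540587.
East component: ΔE = −sin λ·ΔX + cos λ·ΔY = −(0.841288)(-515) + (0.540587)(126) = 501.38 m.
1° of latitude spans 111100 m; at latitude φ, 1° of longitude spans that × cos φ = 100481.2 m, so Δλ = 501.38 / 100481.2 × 3600 = 17.963″.

Δλ = 17.96″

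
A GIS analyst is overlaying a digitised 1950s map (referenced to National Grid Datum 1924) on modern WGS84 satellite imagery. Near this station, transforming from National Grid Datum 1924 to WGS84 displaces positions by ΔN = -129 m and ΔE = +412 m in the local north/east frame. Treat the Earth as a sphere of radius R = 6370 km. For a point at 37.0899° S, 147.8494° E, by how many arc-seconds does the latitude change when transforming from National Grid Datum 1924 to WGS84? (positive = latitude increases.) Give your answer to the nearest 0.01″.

Δφ = -4.18″

On a sphere of radius R, 1 rad of latitude = R, so Δφ = ΔN / R = -129.0 / 6370000 = -2.0251e-05 rad = -4.177″.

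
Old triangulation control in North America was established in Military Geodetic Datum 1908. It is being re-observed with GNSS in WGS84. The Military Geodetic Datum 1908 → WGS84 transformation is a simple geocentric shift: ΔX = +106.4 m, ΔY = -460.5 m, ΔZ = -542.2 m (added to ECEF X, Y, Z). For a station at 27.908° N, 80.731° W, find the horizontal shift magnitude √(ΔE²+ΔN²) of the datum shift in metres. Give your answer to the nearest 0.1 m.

700.6 m

The local east axis at (φ, λ) is (−sin λ, cos λ, 0), so ΔE = −sin(-80.731°)·106.4 + cos(-80.731°)·(-460.5) = 30.84 m.
The local north axis is (−sin φ cos λ, −sin φ sin λ, cos φ), giving ΔN = -8.021 − 212.724 − 479.142 = -699.89 m.
Horizontal magnitude = √(ΔE² + ΔN²) = √(30.84² + (-699.89)²) = 700.57 m.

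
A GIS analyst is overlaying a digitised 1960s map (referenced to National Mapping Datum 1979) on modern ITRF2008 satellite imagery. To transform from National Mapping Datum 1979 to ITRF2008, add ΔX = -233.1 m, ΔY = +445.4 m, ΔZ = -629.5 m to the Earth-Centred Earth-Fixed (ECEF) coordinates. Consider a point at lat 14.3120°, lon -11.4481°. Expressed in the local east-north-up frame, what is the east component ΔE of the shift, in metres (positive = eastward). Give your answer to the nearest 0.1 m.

At φ = 14.3120°, λ = -11.4481°: sin φ = 0.247202, cos φ = 0.968964, sin λ = -0.198480, cos λ = 0.980105.
ΔE = −sin λ·ΔX + cos λ·ΔY = −(-0.198480)·(-233.1) + (0.980105)·(445.4) = 390.27 m.

ΔE = 390.3 m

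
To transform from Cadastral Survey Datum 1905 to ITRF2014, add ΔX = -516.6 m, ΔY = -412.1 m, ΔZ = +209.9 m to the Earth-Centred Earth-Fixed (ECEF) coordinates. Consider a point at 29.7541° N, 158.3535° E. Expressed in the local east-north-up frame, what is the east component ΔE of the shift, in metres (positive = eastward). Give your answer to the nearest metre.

The local east axis at (φ, λ) is (−sin λ, cos λ, 0), so ΔE = −sin(158.3535°)·(-516.6) + cos(158.3535°)·(-412.1) = 573.60 m.

ΔE = 574 m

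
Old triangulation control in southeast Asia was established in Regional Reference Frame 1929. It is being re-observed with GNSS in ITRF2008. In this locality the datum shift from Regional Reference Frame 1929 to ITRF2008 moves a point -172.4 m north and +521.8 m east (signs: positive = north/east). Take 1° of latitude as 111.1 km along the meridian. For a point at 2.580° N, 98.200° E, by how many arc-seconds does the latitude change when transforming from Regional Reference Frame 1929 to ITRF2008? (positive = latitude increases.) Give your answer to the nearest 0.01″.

Δφ = -5.59″

1° of latitude = 111.1 km, so Δφ = -172.4 / 111100 = -0.0015518° = -5.586″.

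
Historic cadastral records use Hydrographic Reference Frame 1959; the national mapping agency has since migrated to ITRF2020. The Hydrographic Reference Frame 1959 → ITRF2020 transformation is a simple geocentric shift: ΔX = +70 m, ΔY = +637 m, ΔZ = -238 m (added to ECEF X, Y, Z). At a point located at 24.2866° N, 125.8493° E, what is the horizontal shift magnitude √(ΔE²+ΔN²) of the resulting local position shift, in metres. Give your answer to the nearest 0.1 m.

595.7 m

At φ = 24.2866°, λ = 125.8493°: sin φ = 0.411301, cos φ = 0.911499, sin λ = 0.810560, cos λ = -0.585655.
ΔE = −sin λ·ΔX + cos λ·ΔY = −(0.810560)·(70) + (-0.585655)·(637) = -429.80 m.
ΔN = −sin φ cos λ·ΔX − sin φ sin λ·ΔY + cos φ·ΔZ = −(0.411301)(-0.585655)(70) − (0.411301)(0.810560)(637) + (0.911499)(-238) = -412.44 m.
Horizontal magnitude = √(ΔE² + ΔN²) = √((-429.80)² + (-412.44)²) = 595.68 m.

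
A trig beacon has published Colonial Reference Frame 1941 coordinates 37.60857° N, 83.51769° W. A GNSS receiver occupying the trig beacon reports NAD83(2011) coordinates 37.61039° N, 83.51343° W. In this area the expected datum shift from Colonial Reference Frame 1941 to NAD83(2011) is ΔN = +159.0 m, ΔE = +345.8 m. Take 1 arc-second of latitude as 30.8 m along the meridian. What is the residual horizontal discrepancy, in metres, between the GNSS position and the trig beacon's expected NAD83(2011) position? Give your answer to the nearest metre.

Observed coordinate differences: Δφ = +0.00182°, Δλ = +0.00426°.
Converting to metres (1° lat = 110880 m, cos φ = 0.792198): observed ΔN = 201.8 m, observed ΔE = 374.2 m.
Subtracting the expected shift leaves a residual of 201.8 − (159.0) = 42.8 m north and 374.2 − (345.8) = 28.4 m east.
Residual distance = √(42.8² + 28.4²) = 51.4 m.

51 m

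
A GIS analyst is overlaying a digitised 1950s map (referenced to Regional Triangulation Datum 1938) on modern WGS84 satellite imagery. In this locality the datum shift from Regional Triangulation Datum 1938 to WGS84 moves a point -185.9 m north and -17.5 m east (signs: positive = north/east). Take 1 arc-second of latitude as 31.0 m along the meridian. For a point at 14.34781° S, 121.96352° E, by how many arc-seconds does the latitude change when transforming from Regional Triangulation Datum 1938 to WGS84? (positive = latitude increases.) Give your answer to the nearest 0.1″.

1″ of latitude = 31.00 m, so Δφ = -185.9 / 31.00 = -5.997″.

Δφ = -6.0″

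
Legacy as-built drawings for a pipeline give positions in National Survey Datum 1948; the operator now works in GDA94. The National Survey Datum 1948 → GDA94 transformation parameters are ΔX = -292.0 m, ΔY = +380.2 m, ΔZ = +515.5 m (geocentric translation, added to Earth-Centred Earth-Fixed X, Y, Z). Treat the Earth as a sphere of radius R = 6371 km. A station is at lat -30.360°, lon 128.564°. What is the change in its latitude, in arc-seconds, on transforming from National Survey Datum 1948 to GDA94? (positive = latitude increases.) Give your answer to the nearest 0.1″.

Δφ = 22.2″

sin φ = -0.505431, cos φ = 0.862867, sin λ = 0.781912, cos λ = -0.623388.
North component: ΔN = −sin φ cos λ·ΔX − sin φ sin λ·ΔY + cos φ·ΔZ = −(-0.505431)(-0.623388)(-292.0) − (-0.505431)(0.781912)(380.2) + (0.862867)(515.5) = 687.07 m.
1° of latitude spans πR/180 = 111195 m, so Δφ = 687.07 / 111195 × 3600 = 22.244″.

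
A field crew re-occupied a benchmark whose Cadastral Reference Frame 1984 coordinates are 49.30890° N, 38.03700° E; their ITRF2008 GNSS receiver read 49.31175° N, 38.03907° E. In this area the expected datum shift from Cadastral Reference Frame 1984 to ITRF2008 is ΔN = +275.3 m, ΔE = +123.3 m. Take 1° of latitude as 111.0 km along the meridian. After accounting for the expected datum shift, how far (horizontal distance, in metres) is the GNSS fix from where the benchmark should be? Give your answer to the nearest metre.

49 m

Observed coordinate differences: Δφ = +0.00285°, Δλ = +0.00207°.
Converting to metres (1° lat = 111000 m, cos φ = 0.651981): observed ΔN = 316.4 m, observed ΔE = 149.8 m.
Subtracting the expected shift leaves a residual of 316.4 − (275.3) = 41.1 m north and 149.8 − (123.3) = 26.5 m east.
Residual distance = √(41.1² + 26.5²) = 48.9 m.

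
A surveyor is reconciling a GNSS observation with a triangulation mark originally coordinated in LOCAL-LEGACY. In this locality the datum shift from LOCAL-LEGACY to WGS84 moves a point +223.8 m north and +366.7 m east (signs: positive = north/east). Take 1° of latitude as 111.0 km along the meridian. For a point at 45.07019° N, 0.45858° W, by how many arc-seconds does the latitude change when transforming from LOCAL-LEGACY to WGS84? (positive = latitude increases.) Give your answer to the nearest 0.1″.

1° of latitude = 111.0 km, so Δφ = 223.8 / 111000 = 0.0020162° = 7.258″.

Δφ = 7.3″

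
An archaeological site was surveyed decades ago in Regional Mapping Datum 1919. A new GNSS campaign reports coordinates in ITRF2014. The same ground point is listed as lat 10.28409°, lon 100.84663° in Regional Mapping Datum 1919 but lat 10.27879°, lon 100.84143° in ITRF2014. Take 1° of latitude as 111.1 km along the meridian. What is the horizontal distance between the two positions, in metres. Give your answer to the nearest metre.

818 m

Δφ = 10.27879° − 10.28409° = -0.00530°; Δλ = 100.84143° − 100.84663° = -0.00520°.
ΔN = Δφ × 111100 = -588.8 m; ΔE = Δλ × 111100 × cos(10.28409°) = -0.00520 × 111100 × 0.983935 = -568.4 m.
Distance = √(ΔE² + ΔN²) = √((-568.4)² + (-588.8)²) = 818.4 m.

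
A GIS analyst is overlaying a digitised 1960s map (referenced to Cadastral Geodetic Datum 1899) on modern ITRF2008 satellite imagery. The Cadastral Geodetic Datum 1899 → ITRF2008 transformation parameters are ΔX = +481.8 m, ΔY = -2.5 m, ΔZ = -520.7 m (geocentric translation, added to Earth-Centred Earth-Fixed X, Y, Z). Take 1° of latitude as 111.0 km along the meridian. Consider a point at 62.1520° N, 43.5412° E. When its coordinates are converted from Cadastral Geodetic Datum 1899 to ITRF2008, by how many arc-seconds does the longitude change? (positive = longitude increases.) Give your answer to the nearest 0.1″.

Δλ = -23.2″

sin φ = 0.884190, cos φ = 0.467128, sin λ = 0.688876, cos λ = 0.724879.
East component: ΔE = −sin λ·ΔX + cos λ·ΔY = −(0.688876)(481.8) + (0.724879)(-2.5) = -333.71 m.
1° of latitude spans 111000 m; at latitude φ, 1° of longitude spans that × cos φ = 51851.2 m, so Δλ = -333.71 / 51851.2 × 3600 = -23.170″.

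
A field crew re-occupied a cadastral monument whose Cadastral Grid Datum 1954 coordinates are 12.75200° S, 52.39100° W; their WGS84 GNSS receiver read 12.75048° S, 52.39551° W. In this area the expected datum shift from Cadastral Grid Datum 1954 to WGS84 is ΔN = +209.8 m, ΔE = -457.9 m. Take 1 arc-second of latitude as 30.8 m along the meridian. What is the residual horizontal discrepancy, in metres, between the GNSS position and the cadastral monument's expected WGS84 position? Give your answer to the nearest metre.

51 m

Observed coordinate differences: Δφ = +0.00152°, Δλ = -0.00451°.
Converting to metres (1° lat = 110880 m, cos φ = 0.975335): observed ΔN = 168.5 m, observed ΔE = -487.7 m.
Subtracting the expected shift leaves a residual of 168.5 − (209.8) = -41.3 m north and -487.7 − (-457.9) = -29.8 m east.
Residual distance = √((-41.3)² + (-29.8)²) = 50.9 m.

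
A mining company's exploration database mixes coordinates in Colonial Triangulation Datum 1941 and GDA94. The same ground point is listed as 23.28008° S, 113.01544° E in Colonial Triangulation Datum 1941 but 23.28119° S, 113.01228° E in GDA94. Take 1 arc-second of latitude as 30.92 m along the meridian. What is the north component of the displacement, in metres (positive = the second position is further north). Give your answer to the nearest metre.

Δφ = -23.28119° − -23.28008° = -0.00111°; Δλ = 113.01228° − 113.01544° = -0.00316°.
1° of latitude = 3600 × 30.92 = 111312 m.
ΔN = Δφ × 111312 = -123.6 m; ΔE = Δλ × 111312 × cos(-23.28008°) = -0.00316 × 111312 × 0.918584 = -323.1 m.

ΔN = -124 m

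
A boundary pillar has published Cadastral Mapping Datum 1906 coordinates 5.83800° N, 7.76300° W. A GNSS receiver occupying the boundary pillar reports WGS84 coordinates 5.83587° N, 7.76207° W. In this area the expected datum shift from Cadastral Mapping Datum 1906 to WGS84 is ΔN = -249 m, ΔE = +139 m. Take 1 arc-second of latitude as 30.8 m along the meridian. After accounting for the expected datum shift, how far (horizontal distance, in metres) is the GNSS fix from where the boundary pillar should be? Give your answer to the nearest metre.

Observed coordinate differences: Δφ = -0.00213°, Δλ = +0.00093°.
Converting to metres (1° lat = 110880 m, cos φ = 0.994813): observed ΔN = -236.2 m, observed ΔE = 102.6 m.
Subtracting the expected shift leaves a residual of -236.2 − (-249) = 12.8 m north and 102.6 − (139) = -36.4 m east.
Residual distance = √(12.8² + (-36.4)²) = 38.6 m.

39 m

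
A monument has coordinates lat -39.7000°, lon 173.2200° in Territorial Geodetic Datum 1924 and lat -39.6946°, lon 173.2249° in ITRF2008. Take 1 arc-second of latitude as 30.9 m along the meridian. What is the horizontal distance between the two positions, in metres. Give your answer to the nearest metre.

Δφ = -39.6946° − -39.7000° = +0.0054°; Δλ = 173.2249° − 173.2200° = +0.0049°.
1° of latitude = 3600 × 30.90 = 111240 m.
ΔN = Δφ × 111240 = 600.7 m; ΔE = Δλ × 111240 × cos(-39.7000°) = +0.0049 × 111240 × 0.769400 = 419.4 m.
Distance = √(ΔE² + ΔN²) = √(419.4² + 600.7²) = 732.6 m.

733 m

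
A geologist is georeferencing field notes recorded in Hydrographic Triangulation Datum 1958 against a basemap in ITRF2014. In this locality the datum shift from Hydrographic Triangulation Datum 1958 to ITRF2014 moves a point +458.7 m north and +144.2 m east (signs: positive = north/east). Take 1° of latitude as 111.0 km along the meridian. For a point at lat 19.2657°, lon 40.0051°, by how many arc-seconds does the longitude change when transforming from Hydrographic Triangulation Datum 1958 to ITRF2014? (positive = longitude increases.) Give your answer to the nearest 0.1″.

Δλ = 5.0″

At latitude 19.2657°, cos φ = 0.943999.
1° of longitude at this latitude = 111.0 × cos φ = 104.78 km, so Δλ = 144.2 / 104783.8 = 0.0013762° = 4.954″.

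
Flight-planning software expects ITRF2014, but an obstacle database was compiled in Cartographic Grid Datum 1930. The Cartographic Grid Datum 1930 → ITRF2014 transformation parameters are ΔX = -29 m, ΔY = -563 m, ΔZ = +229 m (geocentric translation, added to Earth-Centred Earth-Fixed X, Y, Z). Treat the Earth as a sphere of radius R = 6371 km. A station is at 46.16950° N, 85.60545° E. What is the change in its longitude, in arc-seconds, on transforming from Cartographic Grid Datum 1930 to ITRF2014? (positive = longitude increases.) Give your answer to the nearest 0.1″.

Δλ = -0.7″

sin φ = 0.721392, cos φ = 0.692527, sin λ = 0.997060, cos λ = 0.076624.
East component: ΔE = −sin λ·ΔX + cos λ·ΔY = −(0.997060)(-29) + (0.076624)(-563) = -14.22 m.
1° of latitude spans πR/180 = 111195 m; at latitude φ, 1° of longitude spans that × cos φ = 77005.5 m, so Δλ = -14.22 / 77005.5 × 3600 = -0.665″.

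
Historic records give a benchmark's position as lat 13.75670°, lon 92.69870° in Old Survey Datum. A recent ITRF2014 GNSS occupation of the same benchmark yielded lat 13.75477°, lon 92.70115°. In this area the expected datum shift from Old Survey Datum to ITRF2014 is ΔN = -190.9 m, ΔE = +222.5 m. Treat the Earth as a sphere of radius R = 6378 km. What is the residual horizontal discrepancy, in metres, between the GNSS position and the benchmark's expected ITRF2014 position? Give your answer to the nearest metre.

49 m

Observed coordinate differences: Δφ = -0.00193°, Δλ = +0.00245°.
Converting to metres (1° lat = 111317 m, cos φ = 0.971314): observed ΔN = -214.8 m, observed ΔE = 264.9 m.
Subtracting the expected shift leaves a residual of -214.8 − (-190.9) = -23.9 m north and 264.9 − (222.5) = 42.4 m east.
Residual distance = √((-23.9)² + 42.4²) = 48.7 m.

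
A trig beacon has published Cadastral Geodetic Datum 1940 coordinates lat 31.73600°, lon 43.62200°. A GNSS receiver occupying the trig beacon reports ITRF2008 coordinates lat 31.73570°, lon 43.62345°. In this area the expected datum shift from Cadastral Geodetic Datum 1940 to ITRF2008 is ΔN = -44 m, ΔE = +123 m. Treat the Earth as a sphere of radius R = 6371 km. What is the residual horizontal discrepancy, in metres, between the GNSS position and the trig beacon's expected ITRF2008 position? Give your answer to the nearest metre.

18 m

Observed coordinate differences: Δφ = -0.00030°, Δλ = +0.00145°.
Converting to metres (1° lat = 111195 m, cos φ = 0.850481): observed ΔN = -33.4 m, observed ΔE = 137.1 m.
Subtracting the expected shift leaves a residual of -33.4 − (-44) = 10.6 m north and 137.1 − (123) = 14.1 m east.
Residual distance = √(10.6² + 14.1²) = 17.7 m.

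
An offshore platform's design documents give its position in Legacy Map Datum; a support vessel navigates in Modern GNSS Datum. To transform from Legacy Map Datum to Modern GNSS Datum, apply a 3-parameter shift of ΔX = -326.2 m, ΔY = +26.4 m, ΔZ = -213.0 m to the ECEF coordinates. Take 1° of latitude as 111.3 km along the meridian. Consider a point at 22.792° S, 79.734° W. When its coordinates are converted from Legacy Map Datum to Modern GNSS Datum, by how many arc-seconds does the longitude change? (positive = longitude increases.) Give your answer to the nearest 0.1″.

sin φ = -0.387387, cos φ = 0.921917, sin λ = -0.983991, cos λ = 0.178218.
East component: ΔE = −sin λ·ΔX + cos λ·ΔY = −(-0.983991)(-326.2) + (0.178218)(26.4) = -316.27 m.
1° of latitude spans 111300 m; at latitude φ, 1° of longitude spans that × cos φ = 102609.4 m, so Δλ = -316.27 / 102609.4 × 3600 = -11.096″.

Δλ = -11.1″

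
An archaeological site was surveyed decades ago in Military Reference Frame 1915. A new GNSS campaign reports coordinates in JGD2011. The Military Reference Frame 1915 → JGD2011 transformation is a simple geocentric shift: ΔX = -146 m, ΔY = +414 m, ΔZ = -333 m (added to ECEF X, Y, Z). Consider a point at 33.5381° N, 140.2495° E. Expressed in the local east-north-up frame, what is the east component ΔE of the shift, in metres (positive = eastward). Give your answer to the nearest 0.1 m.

ΔE = -224.9 m

At φ = 33.5381°, λ = 140.2495°: sin φ = 0.552491, cos φ = 0.833519, sin λ = 0.639446, cos λ = -0.768836.
ΔE = −sin λ·ΔX + cos λ·ΔY = −(0.639446)·(-146) + (-0.768836)·(414) = -224.94 m.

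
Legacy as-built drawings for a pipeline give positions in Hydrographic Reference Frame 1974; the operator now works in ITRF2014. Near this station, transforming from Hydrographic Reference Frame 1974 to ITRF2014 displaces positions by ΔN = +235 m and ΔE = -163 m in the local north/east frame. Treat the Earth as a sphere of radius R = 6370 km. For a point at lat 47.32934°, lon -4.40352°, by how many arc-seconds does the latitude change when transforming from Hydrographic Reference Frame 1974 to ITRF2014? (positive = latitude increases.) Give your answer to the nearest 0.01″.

Δφ = 7.61″

On a sphere of radius R, 1 rad of latitude = R, so Δφ = ΔN / R = 235.0 / 6370000 = 3.6892e-05 rad = 7.609″.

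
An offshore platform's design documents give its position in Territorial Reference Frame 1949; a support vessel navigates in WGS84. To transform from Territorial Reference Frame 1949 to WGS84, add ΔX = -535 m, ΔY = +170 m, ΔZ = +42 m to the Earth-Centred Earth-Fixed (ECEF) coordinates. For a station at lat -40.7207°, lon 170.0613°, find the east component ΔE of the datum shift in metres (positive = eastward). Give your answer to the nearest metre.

ΔE = -75 m

At φ = -40.7207°, λ = 170.0613°: sin φ = -0.652372, cos φ = 0.757899, sin λ = 0.172594, cos λ = -0.984993.
ΔE = −sin λ·ΔX + cos λ·ΔY = −(0.172594)·(-535) + (-0.984993)·(170) = -75.11 m.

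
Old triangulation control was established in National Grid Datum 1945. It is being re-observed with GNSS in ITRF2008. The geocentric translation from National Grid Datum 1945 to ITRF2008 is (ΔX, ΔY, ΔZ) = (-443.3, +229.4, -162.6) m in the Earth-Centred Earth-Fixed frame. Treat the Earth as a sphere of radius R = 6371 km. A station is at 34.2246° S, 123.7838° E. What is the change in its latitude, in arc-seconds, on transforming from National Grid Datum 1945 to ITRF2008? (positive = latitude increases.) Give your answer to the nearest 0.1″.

sin φ = -0.562438, cos φ = 0.826839, sin λ = 0.831142, cos λ = -0.556061.
North component: ΔN = −sin φ cos λ·ΔX − sin φ sin λ·ΔY + cos φ·ΔZ = −(-0.562438)(-0.556061)(-443.3) − (-0.562438)(0.831142)(229.4) + (0.826839)(-162.6) = 111.43 m.
1° of latitude spans πR/180 = 111195 m, so Δφ = 111.43 / 111195 × 3600 = 3.608″.

Δφ = 3.6″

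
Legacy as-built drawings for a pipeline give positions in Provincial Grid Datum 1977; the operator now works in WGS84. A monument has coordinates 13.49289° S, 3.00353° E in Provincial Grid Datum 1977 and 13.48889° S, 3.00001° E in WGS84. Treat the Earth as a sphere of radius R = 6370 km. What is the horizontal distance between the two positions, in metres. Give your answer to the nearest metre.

585 m

Δφ = -13.48889° − -13.49289° = +0.00400°; Δλ = 3.00001° − 3.00353° = -0.00352°.
1° along a meridian = πR/180 = 111177 m.
ΔN = Δφ × 111177 = 444.7 m; ΔE = Δλ × 111177 × cos(-13.49289°) = -0.00352 × 111177 × 0.972399 = -380.5 m.
Distance = √(ΔE² + ΔN²) = √((-380.5)² + 444.7²) = 585.3 m.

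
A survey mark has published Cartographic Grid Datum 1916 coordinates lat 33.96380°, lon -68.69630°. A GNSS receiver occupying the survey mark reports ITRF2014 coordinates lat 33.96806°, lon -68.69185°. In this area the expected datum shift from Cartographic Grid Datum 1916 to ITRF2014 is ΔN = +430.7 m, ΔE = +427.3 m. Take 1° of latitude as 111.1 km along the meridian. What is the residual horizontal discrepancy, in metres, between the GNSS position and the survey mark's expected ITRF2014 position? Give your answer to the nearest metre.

46 m

Observed coordinate differences: Δφ = +0.00426°, Δλ = +0.00445°.
Converting to metres (1° lat = 111100 m, cos φ = 0.829391): observed ΔN = 473.3 m, observed ΔE = 410.0 m.
Subtracting the expected shift leaves a residual of 473.3 − (430.7) = 42.6 m north and 410.0 − (427.3) = -17.3 m east.
Residual distance = √(42.6² + (-17.3)²) = 45.9 m.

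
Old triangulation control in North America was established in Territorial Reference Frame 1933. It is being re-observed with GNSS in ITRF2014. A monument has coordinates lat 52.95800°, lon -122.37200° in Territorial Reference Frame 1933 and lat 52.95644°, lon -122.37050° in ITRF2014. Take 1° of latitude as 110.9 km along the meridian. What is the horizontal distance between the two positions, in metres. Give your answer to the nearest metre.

200 m

Δφ = 52.95644° − 52.95800° = -0.00156°; Δλ = -122.37050° − -122.37200° = +0.00150°.
ΔN = Δφ × 110900 = -173.0 m; ΔE = Δλ × 110900 × cos(52.95800°) = +0.00150 × 110900 × 0.602400 = 100.2 m.
Distance = √(ΔE² + ΔN²) = √(100.2² + (-173.0)²) = 199.9 m.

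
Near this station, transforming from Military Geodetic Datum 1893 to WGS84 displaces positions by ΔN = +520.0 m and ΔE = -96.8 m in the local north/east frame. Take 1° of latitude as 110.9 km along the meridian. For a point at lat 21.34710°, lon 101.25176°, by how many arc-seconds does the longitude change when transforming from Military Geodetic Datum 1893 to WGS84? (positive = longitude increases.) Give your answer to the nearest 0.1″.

At latitude 21.34710°, cos φ = 0.931392.
1° of longitude at this latitude = 110.9 × cos φ = 103.29 km, so Δλ = -96.8 / 103291.4 = -0.0009372° = -3.374″.

Δλ = -3.4″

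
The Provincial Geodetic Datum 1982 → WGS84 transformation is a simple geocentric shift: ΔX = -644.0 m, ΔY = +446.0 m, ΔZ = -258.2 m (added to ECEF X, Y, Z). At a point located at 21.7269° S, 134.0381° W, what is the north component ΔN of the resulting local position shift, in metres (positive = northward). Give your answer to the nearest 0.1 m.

At φ = -21.7269°, λ = -134.0381°: sin φ = -0.370183, cos φ = 0.928959, sin λ = -0.718878, cos λ = -0.695137.
ΔN = −sin φ cos λ·ΔX − sin φ sin λ·ΔY + cos φ·ΔZ = −(-0.370183)(-0.695137)(-644.0) − (-0.370183)(-0.718878)(446.0) + (0.928959)(-258.2) = -192.83 m.

ΔN = -192.8 m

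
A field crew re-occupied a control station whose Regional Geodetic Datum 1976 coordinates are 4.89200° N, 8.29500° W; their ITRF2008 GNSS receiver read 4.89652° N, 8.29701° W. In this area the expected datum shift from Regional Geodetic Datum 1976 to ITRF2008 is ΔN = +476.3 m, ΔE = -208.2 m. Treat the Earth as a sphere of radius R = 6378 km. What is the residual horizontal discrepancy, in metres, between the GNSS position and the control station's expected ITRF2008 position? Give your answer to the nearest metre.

31 m

Observed coordinate differences: Δφ = +0.00452°, Δλ = -0.00201°.
Converting to metres (1° lat = 111317 m, cos φ = 0.996357): observed ΔN = 503.2 m, observed ΔE = -222.9 m.
Subtracting the expected shift leaves a residual of 503.2 − (476.3) = 26.9 m north and -222.9 − (-208.2) = -14.7 m east.
Residual distance = √(26.9² + (-14.7)²) = 30.6 m.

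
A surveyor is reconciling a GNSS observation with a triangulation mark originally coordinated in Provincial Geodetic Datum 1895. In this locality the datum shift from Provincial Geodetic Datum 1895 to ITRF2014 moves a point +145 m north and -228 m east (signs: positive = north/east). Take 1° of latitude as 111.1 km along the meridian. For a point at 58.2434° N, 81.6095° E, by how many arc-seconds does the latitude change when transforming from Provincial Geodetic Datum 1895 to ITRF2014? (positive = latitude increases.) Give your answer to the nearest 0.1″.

1° of latitude = 111.1 km, so Δφ = 145.0 / 111100 = 0.0013051° = 4.698″.

Δφ = 4.7″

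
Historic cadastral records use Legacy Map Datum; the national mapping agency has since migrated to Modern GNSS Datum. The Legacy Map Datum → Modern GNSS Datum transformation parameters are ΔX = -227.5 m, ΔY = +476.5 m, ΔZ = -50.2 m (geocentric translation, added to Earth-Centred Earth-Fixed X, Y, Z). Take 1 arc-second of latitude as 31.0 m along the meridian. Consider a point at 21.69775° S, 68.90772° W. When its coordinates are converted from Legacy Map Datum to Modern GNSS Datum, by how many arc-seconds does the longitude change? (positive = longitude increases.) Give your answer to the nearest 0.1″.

Δλ = -1.4″

sin φ = -0.369710, cos φ = 0.929147, sin λ = -0.933002, cos λ = 0.359871.
East component: ΔE = −sin λ·ΔX + cos λ·ΔY = −(-0.933002)(-227.5) + (0.359871)(476.5) = -40.78 m.
1° of latitude spans 3600 × 31.00 = 111600 m; at latitude φ, 1° of longitude spans that × cos φ = 103692.8 m, so Δλ = -40.78 / 103692.8 × 3600 = -1.416″.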